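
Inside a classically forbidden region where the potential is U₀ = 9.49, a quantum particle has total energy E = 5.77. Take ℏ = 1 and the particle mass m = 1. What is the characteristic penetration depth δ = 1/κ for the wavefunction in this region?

Since E < U₀ the TISE in this region is ψ'' = κ²ψ with κ = √(2m(U₀ − E))/ℏ.
κ = √(2 × 1 × 3.72) = 2.728. The penetration depth is δ = 1/κ = 0.367.

δ = 0.367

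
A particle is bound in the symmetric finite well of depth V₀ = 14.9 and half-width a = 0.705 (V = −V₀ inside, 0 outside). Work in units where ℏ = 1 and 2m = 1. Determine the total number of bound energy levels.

Define the well-strength parameter z₀ = (a/ℏ)√(2mV₀) = 0.705 × √(2·0.5·14.9) = 2.721.
A new bound state (alternating even/odd) appears each time z₀ passes a multiple of π/2, so N = ⌊2z₀/π⌋ + 1 = ⌊1.732⌋ + 1 = 2.

N = 2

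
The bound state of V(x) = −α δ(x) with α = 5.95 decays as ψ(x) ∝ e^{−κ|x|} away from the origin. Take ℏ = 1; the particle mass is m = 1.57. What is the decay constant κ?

κ = 9.34

Integrate −(ℏ²/2m)ψ'' − αδ(x)ψ = Eψ from −ε to +ε: the ψ'' term gives ψ'(0⁺) − ψ'(0⁻) and the δ term gives −(2mα/ℏ²)ψ(0).
With ψ ∝ e^{−κ|x|} this yields −2κ = −2mα/ℏ², so κ = mα/ℏ² = 9.342.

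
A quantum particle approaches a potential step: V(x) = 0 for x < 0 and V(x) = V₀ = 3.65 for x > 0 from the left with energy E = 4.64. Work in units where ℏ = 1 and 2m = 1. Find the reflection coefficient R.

On each side the TISE gives plane waves with k = √(2m(E − V))/ℏ: k₁ = √(2·½·4.64) = 2.154, k₂ = √(2·½·0.99) = 0.9950.
Matching ψ and ψ′ at x = 0 gives r = (k₁ − k₂)/(k₁ + k₂), so R = r² = 0.1355 and T = 1 − R = 0.8645.

R = 0.135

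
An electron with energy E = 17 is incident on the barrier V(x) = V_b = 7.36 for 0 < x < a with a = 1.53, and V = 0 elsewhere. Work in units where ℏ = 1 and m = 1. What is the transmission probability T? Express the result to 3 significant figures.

T = 0.986

E > V_b: inside the barrier k₂ = √(2m(E − V_b))/ℏ = 4.391, k₂a = 6.718.
Matching at both interfaces gives T⁻¹ = 1 + V_b² sin²(k₂a) / [4E(E − V_b)] = 1.015, hence T = 0.986.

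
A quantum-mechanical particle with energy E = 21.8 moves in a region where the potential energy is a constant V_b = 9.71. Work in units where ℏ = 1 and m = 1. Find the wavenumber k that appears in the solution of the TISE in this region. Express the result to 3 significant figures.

With E > V_b the solution is oscillatory, ψ ∝ e^{±ikx} with k = √(2m(E − V_b))/ℏ.
k = √(2 × 1 × 12.09) = 4.917.

k = 4.92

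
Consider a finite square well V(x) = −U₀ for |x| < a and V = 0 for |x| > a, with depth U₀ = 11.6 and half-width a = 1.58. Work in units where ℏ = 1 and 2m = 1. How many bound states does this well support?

N = 4

The dimensionless depth is z₀ = a√(2mU₀)/ℏ = 1.58 × √(11.60) = 5.381.
The even/odd transcendental equations gain one root per π/2 in z₀, giving N = 1 + ⌊2z₀/π⌋ = 1 + ⌊3.426⌋ = 4.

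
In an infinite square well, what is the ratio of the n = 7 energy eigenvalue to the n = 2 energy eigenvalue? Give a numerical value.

Since E_n ∝ n², the ratio is (7/2)² = 12.25.

12.25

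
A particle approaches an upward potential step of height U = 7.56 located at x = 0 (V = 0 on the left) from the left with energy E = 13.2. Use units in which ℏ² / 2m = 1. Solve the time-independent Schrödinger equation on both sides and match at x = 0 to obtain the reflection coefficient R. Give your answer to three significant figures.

R = 0.0439

The wavenumbers are k₁ = √(2mE)/ℏ = 3.633 on the left and k₂ = √(2m(E − U))/ℏ = 2.375 on the right.
Matching ψ and ψ′ at x = 0 gives r = (k₁ − k₂)/(k₁ + k₂), so R = r² = 0.04386 and T = 1 − R = 0.9561.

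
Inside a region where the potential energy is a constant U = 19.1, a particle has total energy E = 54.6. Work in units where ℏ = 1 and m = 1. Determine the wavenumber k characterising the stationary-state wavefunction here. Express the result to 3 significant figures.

k = 8.43

With E > U the solution is oscillatory, ψ ∝ e^{±ikx} with k = √(2m(E − U))/ℏ.
k = √(2 × 1 × 35.5) = 8.426.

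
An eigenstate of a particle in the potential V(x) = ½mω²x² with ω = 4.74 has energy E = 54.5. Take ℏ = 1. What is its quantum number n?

n = 11

Invert E_n = (n + ½)ℏω: n = E/ℏω − ½ = 10.998, so n = 11.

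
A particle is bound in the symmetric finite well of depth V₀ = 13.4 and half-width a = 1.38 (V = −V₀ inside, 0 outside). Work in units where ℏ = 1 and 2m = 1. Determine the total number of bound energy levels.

Define the well-strength parameter z₀ = (a/ℏ)√(2mV₀) = 1.38 × √(2·0.5·13.4) = 5.052.
The even/odd transcendental equations gain one root per π/2 in z₀, giving N = 1 + ⌊2z₀/π⌋ = 1 + ⌊3.216⌋ = 4.

N = 4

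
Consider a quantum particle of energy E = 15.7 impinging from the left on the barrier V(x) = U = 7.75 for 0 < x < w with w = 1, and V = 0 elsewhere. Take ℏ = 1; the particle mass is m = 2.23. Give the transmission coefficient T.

T = 0.988

Above the barrier the interior wavenumber is k₂ = √(2m(E − U))/ℏ = 5.955, giving phase k₂w = 5.955.
Matching at both interfaces gives T⁻¹ = 1 + U² sin²(k₂w) / [4E(E − U)] = 1.013, hence T = 0.988.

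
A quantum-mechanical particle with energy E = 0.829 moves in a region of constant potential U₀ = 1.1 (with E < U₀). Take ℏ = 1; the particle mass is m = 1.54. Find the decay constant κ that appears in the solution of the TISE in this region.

κ = 0.914

Since E < U₀ the TISE in this region is ψ'' = κ²ψ with κ = √(2m(U₀ − E))/ℏ.
κ = √(2 × 1.54 × 0.271) = 0.9136.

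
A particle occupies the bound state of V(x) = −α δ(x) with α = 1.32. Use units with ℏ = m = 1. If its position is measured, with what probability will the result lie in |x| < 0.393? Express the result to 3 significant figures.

The normalised bound state is ψ = √κ e^{−κ|x|} with κ = mα/ℏ² = 1.320.
P(|x| < d) = ∫_{−d}^{d} κ e^{−2κ|x|} dx = 1 − e^{−2κd} = 1 − e^{−1.038} = 0.6457.

P = 0.646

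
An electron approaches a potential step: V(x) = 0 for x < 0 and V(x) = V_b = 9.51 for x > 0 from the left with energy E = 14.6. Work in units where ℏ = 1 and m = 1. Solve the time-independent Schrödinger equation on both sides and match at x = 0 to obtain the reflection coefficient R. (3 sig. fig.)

The wavenumbers are k₁ = √(2mE)/ℏ = 5.404 on the left and k₂ = √(2m(E − V_b))/ℏ = 3.191 on the right.
Matching ψ and ψ′ at x = 0 gives r = (k₁ − k₂)/(k₁ + k₂), so R = r² = 0.06631 and T = 1 − R = 0.9337.

R = 0.0663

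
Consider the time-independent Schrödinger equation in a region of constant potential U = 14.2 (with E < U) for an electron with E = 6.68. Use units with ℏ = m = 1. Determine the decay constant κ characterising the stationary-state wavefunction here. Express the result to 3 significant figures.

κ = 3.88

Since E < U the TISE in this region is ψ'' = κ²ψ with κ = √(2m(U − E))/ℏ.
κ = √(2 × 1 × 7.52) = 3.878.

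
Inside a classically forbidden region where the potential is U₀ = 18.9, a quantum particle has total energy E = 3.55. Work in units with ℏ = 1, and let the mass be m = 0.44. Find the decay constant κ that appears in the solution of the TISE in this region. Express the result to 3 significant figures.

κ = 3.68

Since E < U₀ the TISE in this region is ψ'' = κ²ψ with κ = √(2m(U₀ − E))/ℏ.
κ = √(2 × 0.44 × 15.35) = 3.675.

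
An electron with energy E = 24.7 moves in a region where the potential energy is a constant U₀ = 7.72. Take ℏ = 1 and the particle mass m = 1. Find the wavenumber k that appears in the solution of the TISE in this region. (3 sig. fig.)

k = 5.83

With E > U₀ the solution is oscillatory, ψ ∝ e^{±ikx} with k = √(2m(E − U₀))/ℏ.
k = √(2 × 1 × 16.98) = 5.828.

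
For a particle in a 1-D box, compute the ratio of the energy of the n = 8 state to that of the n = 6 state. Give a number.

1.77778

Since E_n ∝ n², the ratio is (8/6)² = 1.77778.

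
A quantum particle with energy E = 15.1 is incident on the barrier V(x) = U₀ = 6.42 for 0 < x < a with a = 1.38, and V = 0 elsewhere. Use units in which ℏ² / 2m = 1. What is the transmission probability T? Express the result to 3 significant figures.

T = 0.952

Above the barrier the interior wavenumber is k₂ = √(2m(E − U₀))/ℏ = 2.946, giving phase k₂a = 4.066.
Matching at both interfaces gives T⁻¹ = 1 + U₀² sin²(k₂a) / [4E(E − U₀)] = 1.050, hence T = 0.952.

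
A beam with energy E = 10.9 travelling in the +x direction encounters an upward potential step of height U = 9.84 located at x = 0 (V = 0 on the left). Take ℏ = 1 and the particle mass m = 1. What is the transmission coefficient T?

The wavenumbers are k₁ = √(2mE)/ℏ = 4.669 on the left and k₂ = √(2m(E − U))/ℏ = 1.456 on the right.
Continuity of ψ and ψ′ at the step yields the reflection amplitude r = (k₁ − k₂)/(k₁ + k₂) = 0.5246; thus R = |r|² = 0.2752, T = 0.7248.

T = 0.725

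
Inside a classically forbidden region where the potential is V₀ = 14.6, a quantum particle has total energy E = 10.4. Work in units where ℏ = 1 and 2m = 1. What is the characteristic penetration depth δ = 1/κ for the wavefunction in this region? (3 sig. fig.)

δ = 0.488

Since E < V₀ the TISE in this region is ψ'' = κ²ψ with κ = √(2m(V₀ − E))/ℏ.
κ = √(2 × 0.5 × 4.2) = 2.049. The penetration depth is δ = 1/κ = 0.488.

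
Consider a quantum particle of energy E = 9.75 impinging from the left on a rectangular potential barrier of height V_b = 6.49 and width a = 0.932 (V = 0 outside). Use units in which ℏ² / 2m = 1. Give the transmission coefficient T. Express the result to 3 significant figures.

T = 0.753

E > V_b: inside the barrier k₂ = √(2m(E − V_b))/ℏ = 1.806, k₂a = 1.683.
Matching at both interfaces gives T⁻¹ = 1 + V_b² sin²(k₂a) / [4E(E − V_b)] = 1.327, hence T = 0.753.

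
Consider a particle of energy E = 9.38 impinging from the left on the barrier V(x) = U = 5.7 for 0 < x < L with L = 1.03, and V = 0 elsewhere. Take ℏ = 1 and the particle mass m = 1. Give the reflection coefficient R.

Above the barrier the interior wavenumber is k₂ = √(2m(E − U))/ℏ = 2.713, giving phase k₂L = 2.794.
T = [1 + U² sin²(k₂L) / (4E(E − U))]⁻¹ = 1/1.027 = 0.973.
R = 1 − T = 0.0265.

R = 0.0265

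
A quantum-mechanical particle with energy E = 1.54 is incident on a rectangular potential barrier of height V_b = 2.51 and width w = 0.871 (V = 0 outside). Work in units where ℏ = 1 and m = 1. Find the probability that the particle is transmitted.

T = 0.287

E < V_b: inside the barrier ψ ∝ e^{±κx} with κ = √(2m(V_b − E))/ℏ = 1.393.
κw = 1.213, sinh(κw) = 1.533.
Matching ψ, ψ′ at both faces gives T = [1 + V_b² sinh²(κw) / (4E(V_b − E))]⁻¹ = 1/3.479 = 0.287.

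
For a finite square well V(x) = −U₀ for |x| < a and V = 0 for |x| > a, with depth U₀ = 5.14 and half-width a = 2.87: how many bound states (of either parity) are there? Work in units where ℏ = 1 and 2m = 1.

The dimensionless depth is z₀ = a√(2mU₀)/ℏ = 2.87 × √(5.140) = 6.507.
A new bound state (alternating even/odd) appears each time z₀ passes a multiple of π/2, so N = ⌊2z₀/π⌋ + 1 = ⌊4.142⌋ + 1 = 5.

N = 5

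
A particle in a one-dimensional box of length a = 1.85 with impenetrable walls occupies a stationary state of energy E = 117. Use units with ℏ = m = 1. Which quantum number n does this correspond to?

For an infinite well E_n = n²π²ℏ²/(2ma²), so n = (a/πℏ)√(2mE).
n = (1.85/π) × √(2 × 1 × 117) = 9.008 → n = 9.

n = 9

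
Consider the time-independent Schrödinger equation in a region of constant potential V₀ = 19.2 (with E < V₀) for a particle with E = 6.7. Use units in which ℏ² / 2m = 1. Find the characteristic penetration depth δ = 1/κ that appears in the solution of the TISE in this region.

δ = 0.283

Since E < V₀ the TISE in this region is ψ'' = κ²ψ with κ = √(2m(V₀ − E))/ℏ.
κ = √(2 × 0.5 × 12.5) = 3.536. The penetration depth is δ = 1/κ = 0.283.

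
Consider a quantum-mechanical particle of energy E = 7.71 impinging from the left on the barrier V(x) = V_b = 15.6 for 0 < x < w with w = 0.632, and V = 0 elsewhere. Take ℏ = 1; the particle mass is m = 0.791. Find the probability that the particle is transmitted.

T = 0.0449

Since E < V_b the interior solution is evanescent with decay constant κ = √(2m(V_b − E))/ℏ = 3.533.
κw = 2.233, sinh(κw) = 4.610.
The exact tunnelling result is T⁻¹ = 1 + V_b² sinh²(κw) / [4E(V_b − E)] = 22.25, so T = 0.0449.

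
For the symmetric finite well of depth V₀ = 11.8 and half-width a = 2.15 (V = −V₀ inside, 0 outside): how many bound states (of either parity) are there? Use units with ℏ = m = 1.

Define the well-strength parameter z₀ = (a/ℏ)√(2mV₀) = 2.15 × √(2·1·11.8) = 10.44.
A new bound state (alternating even/odd) appears each time z₀ passes a multiple of π/2, so N = ⌊2z₀/π⌋ + 1 = ⌊6.649⌋ + 1 = 7.

N = 7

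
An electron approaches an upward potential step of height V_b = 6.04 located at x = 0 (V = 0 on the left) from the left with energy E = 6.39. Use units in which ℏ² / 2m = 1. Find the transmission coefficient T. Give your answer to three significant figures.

On each side the TISE gives plane waves with k = √(2m(E − V))/ℏ: k₁ = √(2·½·6.39) = 2.528, k₂ = √(2·½·0.35) = 0.5916.
Continuity of ψ and ψ′ at the step yields the reflection amplitude r = (k₁ − k₂)/(k₁ + k₂) = 0.6207; thus R = |r|² = 0.3853, T = 0.6147.

T = 0.615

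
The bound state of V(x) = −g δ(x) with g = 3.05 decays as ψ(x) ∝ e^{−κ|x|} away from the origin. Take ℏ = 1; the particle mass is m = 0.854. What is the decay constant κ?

κ = 2.60

Integrate −(ℏ²/2m)ψ'' − gδ(x)ψ = Eψ from −ε to +ε: the ψ'' term gives ψ'(0⁺) − ψ'(0⁻) and the δ term gives −(2mg/ℏ²)ψ(0).
With ψ ∝ e^{−κ|x|} this yields −2κ = −2mg/ℏ², so κ = mg/ℏ² = 2.605.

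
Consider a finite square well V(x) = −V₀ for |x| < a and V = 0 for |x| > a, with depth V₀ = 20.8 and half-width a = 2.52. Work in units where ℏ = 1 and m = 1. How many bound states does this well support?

N = 11

Define the well-strength parameter z₀ = (a/ℏ)√(2mV₀) = 2.52 × √(2·1·20.8) = 16.25.
A new bound state (alternating even/odd) appears each time z₀ passes a multiple of π/2, so N = ⌊2z₀/π⌋ + 1 = ⌊10.35⌋ + 1 = 11.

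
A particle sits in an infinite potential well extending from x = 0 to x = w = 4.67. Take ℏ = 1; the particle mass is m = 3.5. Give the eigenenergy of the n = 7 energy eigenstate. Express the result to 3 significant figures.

E = 3.17

Requiring ψ(0) = ψ(w) = 0 quantises k = nπ/w, hence E_n = ℏ²k²/2m = n²π²ℏ²/(2mw²).
E_7 = 7² × π² / (2 × 3.5 × 4.67²) = 3.168.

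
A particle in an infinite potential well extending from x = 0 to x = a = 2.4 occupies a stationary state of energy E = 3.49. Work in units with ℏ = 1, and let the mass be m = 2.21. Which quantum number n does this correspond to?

n = 3

From E_n = n²π²ℏ²/(2ma²) invert to n = √(2ma²E)/(πℏ).
n = (2.4/π) × √(2 × 2.21 × 3.49) = 3.000 → n = 3.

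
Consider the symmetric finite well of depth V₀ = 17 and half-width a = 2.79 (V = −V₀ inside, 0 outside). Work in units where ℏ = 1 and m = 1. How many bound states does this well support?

N = 11

The dimensionless depth is z₀ = a√(2mV₀)/ℏ = 2.79 × √(34.00) = 16.27.
A new bound state (alternating even/odd) appears each time z₀ passes a multiple of π/2, so N = ⌊2z₀/π⌋ + 1 = ⌊10.36⌋ + 1 = 11.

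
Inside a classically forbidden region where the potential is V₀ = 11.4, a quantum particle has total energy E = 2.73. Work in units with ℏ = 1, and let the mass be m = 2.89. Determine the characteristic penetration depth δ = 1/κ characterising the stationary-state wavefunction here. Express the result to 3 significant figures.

δ = 0.141

Since E < V₀ the TISE in this region is ψ'' = κ²ψ with κ = √(2m(V₀ − E))/ℏ.
κ = √(2 × 2.89 × 8.67) = 7.079. The penetration depth is δ = 1/κ = 0.141.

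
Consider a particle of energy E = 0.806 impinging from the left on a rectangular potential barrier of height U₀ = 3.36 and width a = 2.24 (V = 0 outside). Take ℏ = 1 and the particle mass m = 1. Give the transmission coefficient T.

T = 0.000117

E < U₀: inside the barrier ψ ∝ e^{±κx} with κ = √(2m(U₀ − E))/ℏ = 2.260.
κa = 5.063, sinh(κa) = 79.00.
Matching ψ, ψ′ at both faces gives T = [1 + U₀² sinh²(κa) / (4E(U₀ − E))]⁻¹ = 1/8557 = 0.000117.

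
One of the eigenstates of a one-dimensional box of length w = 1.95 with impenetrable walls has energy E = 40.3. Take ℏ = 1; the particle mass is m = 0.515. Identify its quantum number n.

n = 4

From E_n = n²π²ℏ²/(2mw²) invert to n = √(2mw²E)/(πℏ).
n = (1.95/π) × √(2 × 0.515 × 40.3) = 3.999 → n = 4.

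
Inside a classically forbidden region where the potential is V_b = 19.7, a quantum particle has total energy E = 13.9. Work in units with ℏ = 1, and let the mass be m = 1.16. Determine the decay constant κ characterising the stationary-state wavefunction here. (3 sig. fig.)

Since E < V_b the TISE in this region is ψ'' = κ²ψ with κ = √(2m(V_b − E))/ℏ.
κ = √(2 × 1.16 × 5.8) = 3.668.

κ = 3.67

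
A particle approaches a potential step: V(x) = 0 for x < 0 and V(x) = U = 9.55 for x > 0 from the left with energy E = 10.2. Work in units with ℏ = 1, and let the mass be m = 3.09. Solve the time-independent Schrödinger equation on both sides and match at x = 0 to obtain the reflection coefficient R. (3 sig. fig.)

On each side the TISE gives plane waves with k = √(2m(E − V))/ℏ: k₁ = √(2·3.09·10.2) = 7.940, k₂ = √(2·3.09·0.65) = 2.004.
Continuity of ψ and ψ′ at the step yields the reflection amplitude r = (k₁ − k₂)/(k₁ + k₂) = 0.5969; thus R = |r|² = 0.3563, T = 0.6437.

R = 0.356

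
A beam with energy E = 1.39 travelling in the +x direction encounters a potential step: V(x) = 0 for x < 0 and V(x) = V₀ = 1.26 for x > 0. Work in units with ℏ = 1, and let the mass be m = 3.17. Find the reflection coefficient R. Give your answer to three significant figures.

The wavenumbers are k₁ = √(2mE)/ℏ = 2.969 on the left and k₂ = √(2m(E − V₀))/ℏ = 0.9079 on the right.
Matching ψ and ψ′ at x = 0 gives r = (k₁ − k₂)/(k₁ + k₂), so R = r² = 0.2826 and T = 1 − R = 0.7174.

R = 0.283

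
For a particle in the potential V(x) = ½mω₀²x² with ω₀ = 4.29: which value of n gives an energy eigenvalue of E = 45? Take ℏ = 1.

E_n = ℏω₀(n + ½) ⇒ n = E/(ℏω₀) − ½ = 45/4.29 − 0.5 = 9.990 → n = 10.

n = 10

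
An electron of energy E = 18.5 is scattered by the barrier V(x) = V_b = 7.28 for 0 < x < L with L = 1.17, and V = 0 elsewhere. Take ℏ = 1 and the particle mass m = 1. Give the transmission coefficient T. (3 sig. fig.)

Above the barrier the interior wavenumber is k₂ = √(2m(E − V_b))/ℏ = 4.737, giving phase k₂L = 5.542.
Matching at both interfaces gives T⁻¹ = 1 + V_b² sin²(k₂L) / [4E(E − V_b)] = 1.029, hence T = 0.972.

T = 0.972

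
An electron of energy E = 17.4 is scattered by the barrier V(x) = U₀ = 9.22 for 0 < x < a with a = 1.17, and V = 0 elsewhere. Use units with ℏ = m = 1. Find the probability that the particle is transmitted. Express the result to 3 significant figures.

T = 0.870

E > U₀: inside the barrier k₂ = √(2m(E − U₀))/ℏ = 4.045, k₂a = 4.732.
Matching at both interfaces gives T⁻¹ = 1 + U₀² sin²(k₂a) / [4E(E − U₀)] = 1.149, hence T = 0.870.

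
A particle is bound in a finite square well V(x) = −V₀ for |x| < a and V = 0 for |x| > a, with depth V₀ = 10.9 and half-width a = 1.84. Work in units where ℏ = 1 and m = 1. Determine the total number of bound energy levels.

N = 6

Define the well-strength parameter z₀ = (a/ℏ)√(2mV₀) = 1.84 × √(2·1·10.9) = 8.591.
A new bound state (alternating even/odd) appears each time z₀ passes a multiple of π/2, so N = ⌊2z₀/π⌋ + 1 = ⌊5.469⌋ + 1 = 6.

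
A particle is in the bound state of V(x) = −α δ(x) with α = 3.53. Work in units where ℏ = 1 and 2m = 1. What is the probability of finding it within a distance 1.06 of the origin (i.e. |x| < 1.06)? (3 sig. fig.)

P = 0.976

The normalised bound state is ψ = √κ e^{−κ|x|} with κ = mα/ℏ² = 1.765.
P(|x| < d) = ∫_{−d}^{d} κ e^{−2κ|x|} dx = 1 − e^{−2κd} = 1 − e^{−3.742} = 0.9763.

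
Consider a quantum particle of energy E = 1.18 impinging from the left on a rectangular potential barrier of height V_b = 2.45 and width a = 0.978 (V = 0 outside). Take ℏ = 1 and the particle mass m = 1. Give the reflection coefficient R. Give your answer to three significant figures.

E < V_b: inside the barrier ψ ∝ e^{±κx} with κ = √(2m(V_b − E))/ℏ = 1.594.
κa = 1.559, sinh(κa) = 2.271.
The exact tunnelling result is T⁻¹ = 1 + V_b² sinh²(κa) / [4E(V_b − E)] = 6.165, so T = 0.162.
R = 1 − T = 0.838.

R = 0.838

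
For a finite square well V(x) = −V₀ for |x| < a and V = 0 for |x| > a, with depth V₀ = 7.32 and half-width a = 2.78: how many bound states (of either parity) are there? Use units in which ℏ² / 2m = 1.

N = 5

Define the well-strength parameter z₀ = (a/ℏ)√(2mV₀) = 2.78 × √(2·0.5·7.32) = 7.521.
The even/odd transcendental equations gain one root per π/2 in z₀, giving N = 1 + ⌊2z₀/π⌋ = 1 + ⌊4.788⌋ = 5.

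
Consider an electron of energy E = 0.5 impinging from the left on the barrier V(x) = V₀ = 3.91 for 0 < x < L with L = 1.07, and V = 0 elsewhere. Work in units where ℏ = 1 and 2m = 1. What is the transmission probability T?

T = 0.0344

E < V₀: inside the barrier ψ ∝ e^{±κx} with κ = √(2m(V₀ − E))/ℏ = 1.847.
κL = 1.976, sinh(κL) = 3.537.
Matching ψ, ψ′ at both faces gives T = [1 + V₀² sinh²(κL) / (4E(V₀ − E))]⁻¹ = 1/29.05 = 0.0344.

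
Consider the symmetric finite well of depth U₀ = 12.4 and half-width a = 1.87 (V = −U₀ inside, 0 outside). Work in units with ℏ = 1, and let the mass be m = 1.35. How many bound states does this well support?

N = 7

Define the well-strength parameter z₀ = (a/ℏ)√(2mU₀) = 1.87 × √(2·1.35·12.4) = 10.82.
The even/odd transcendental equations gain one root per π/2 in z₀, giving N = 1 + ⌊2z₀/π⌋ = 1 + ⌊6.888⌋ = 7.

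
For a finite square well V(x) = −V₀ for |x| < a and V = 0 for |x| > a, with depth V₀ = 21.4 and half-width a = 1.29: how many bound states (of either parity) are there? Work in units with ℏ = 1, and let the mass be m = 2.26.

N = 9

The dimensionless depth is z₀ = a√(2mV₀)/ℏ = 1.29 × √(96.73) = 12.69.
A new bound state (alternating even/odd) appears each time z₀ passes a multiple of π/2, so N = ⌊2z₀/π⌋ + 1 = ⌊8.077⌋ + 1 = 9.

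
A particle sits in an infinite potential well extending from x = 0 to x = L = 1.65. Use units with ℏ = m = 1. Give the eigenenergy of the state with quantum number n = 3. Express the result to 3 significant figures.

E = 16.3

The infinite-well eigenfunctions ψ_n = √(2/L) sin(nπx/L) vanish at both walls, giving E_n = n²π²ℏ²/(2mL²).
E_3 = 3² × π² / (2 × 1 × 1.65²) = 16.31.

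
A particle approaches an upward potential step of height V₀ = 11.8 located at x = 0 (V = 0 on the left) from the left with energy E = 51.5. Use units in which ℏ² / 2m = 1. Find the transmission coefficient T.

The wavenumbers are k₁ = √(2mE)/ℏ = 7.176 on the left and k₂ = √(2m(E − V₀))/ℏ = 6.301 on the right.
Continuity of ψ and ψ′ at the step yields the reflection amplitude r = (k₁ − k₂)/(k₁ + k₂) = 0.06497; thus R = |r|² = 0.004221, T = 0.9958.

T = 0.996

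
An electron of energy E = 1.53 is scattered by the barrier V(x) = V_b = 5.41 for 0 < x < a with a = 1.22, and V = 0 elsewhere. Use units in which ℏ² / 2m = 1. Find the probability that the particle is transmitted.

T = 0.0263

E < V_b: inside the barrier ψ ∝ e^{±κx} with κ = √(2m(V_b − E))/ℏ = 1.970.
κa = 2.403, sinh(κa) = 5.484.
The exact tunnelling result is T⁻¹ = 1 + V_b² sinh²(κa) / [4E(V_b − E)] = 38.06, so T = 0.0263.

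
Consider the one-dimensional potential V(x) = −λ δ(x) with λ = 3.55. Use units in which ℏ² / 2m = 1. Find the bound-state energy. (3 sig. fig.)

The bound state is ψ(x) = √κ e^{−κ|x|}. The derivative jump ψ'(0⁺) − ψ'(0⁻) = −(2mλ/ℏ²)ψ(0) fixes κ = mλ/ℏ² = 1.775.
Then E = −ℏ²κ²/(2m) = −mλ²/(2ℏ²) = -3.151.

E = -3.15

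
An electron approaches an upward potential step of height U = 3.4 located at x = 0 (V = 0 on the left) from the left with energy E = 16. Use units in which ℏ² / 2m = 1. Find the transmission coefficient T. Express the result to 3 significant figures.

T = 0.996

On each side the TISE gives plane waves with k = √(2m(E − V))/ℏ: k₁ = √(2·½·16) = 4.000, k₂ = √(2·½·12.6) = 3.550.
Matching ψ and ψ′ at x = 0 gives r = (k₁ − k₂)/(k₁ + k₂), so R = r² = 0.003558 and T = 1 − R = 0.9964.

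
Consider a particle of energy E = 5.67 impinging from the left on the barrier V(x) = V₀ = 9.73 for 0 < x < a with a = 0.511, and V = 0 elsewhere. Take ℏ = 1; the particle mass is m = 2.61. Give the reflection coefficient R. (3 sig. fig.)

R = 0.965

E < V₀: inside the barrier ψ ∝ e^{±κx} with κ = √(2m(V₀ − E))/ℏ = 4.604.
κa = 2.352, sinh(κa) = 5.208.
Matching ψ, ψ′ at both faces gives T = [1 + V₀² sinh²(κa) / (4E(V₀ − E))]⁻¹ = 1/28.89 = 0.0346.
R = 1 − T = 0.965.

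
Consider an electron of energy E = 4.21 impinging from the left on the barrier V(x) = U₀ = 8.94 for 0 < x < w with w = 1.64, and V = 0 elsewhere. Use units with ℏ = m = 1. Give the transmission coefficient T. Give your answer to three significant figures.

T = 0.000166

E < U₀: inside the barrier ψ ∝ e^{±κx} with κ = √(2m(U₀ − E))/ℏ = 3.076.
κw = 5.044, sinh(κw) = 77.55.
The exact tunnelling result is T⁻¹ = 1 + U₀² sinh²(κw) / [4E(U₀ − E)] = 6036, so T = 0.000166.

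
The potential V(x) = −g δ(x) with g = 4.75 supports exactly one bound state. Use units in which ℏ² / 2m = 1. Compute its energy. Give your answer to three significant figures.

The bound state is ψ(x) = √κ e^{−κ|x|}. The derivative jump ψ'(0⁺) − ψ'(0⁻) = −(2mg/ℏ²)ψ(0) fixes κ = mg/ℏ² = 2.375.
Then E = −ℏ²κ²/(2m) = −mg²/(2ℏ²) = -5.641.

E = -5.64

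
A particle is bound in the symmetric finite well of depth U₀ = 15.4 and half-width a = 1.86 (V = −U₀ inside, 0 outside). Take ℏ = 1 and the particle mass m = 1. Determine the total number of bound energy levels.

Define the well-strength parameter z₀ = (a/ℏ)√(2mU₀) = 1.86 × √(2·1·15.4) = 10.32.
The even/odd transcendental equations gain one root per π/2 in z₀, giving N = 1 + ⌊2z₀/π⌋ = 1 + ⌊6.572⌋ = 7.

N = 7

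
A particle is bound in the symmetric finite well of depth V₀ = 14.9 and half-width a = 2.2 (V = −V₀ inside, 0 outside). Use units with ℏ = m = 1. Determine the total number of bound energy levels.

The dimensionless depth is z₀ = a√(2mV₀)/ℏ = 2.2 × √(29.80) = 12.01.
The even/odd transcendental equations gain one root per π/2 in z₀, giving N = 1 + ⌊2z₀/π⌋ = 1 + ⌊7.646⌋ = 8.

N = 8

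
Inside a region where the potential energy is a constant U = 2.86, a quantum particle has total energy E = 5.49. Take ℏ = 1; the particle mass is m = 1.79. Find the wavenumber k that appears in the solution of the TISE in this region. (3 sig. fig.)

k = 3.07

With E > U the solution is oscillatory, ψ ∝ e^{±ikx} with k = √(2m(E − U))/ℏ.
k = √(2 × 1.79 × 2.63) = 3.068.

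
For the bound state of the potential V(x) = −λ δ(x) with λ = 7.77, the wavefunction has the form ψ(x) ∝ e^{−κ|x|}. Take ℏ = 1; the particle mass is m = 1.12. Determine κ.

κ = 8.70

Integrate −(ℏ²/2m)ψ'' − λδ(x)ψ = Eψ from −ε to +ε: the ψ'' term gives ψ'(0⁺) − ψ'(0⁻) and the δ term gives −(2mλ/ℏ²)ψ(0).
With ψ ∝ e^{−κ|x|} this yields −2κ = −2mλ/ℏ², so κ = mλ/ℏ² = 8.702.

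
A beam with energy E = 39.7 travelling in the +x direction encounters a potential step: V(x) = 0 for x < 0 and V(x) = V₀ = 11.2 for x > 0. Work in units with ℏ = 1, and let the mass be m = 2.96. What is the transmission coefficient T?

The wavenumbers are k₁ = √(2mE)/ℏ = 15.33 on the left and k₂ = √(2m(E − V₀))/ℏ = 12.99 on the right.
Continuity of ψ and ψ′ at the step yields the reflection amplitude r = (k₁ − k₂)/(k₁ + k₂) = 0.08267; thus R = |r|² = 0.006835, T = 0.9932.

T = 0.993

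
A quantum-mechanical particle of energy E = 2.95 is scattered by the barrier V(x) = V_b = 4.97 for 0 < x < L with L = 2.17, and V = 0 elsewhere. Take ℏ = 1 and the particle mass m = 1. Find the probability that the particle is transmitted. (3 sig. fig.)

T = 0.000628

Since E < V_b the interior solution is evanescent with decay constant κ = √(2m(V_b − E))/ℏ = 2.010.
κL = 4.362, sinh(κL) = 39.19.
The exact tunnelling result is T⁻¹ = 1 + V_b² sinh²(κL) / [4E(V_b − E)] = 1592, so T = 0.000628.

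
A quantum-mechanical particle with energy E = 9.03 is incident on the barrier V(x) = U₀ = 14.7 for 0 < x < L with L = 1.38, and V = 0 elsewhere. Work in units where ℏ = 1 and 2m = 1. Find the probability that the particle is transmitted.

E < U₀: inside the barrier ψ ∝ e^{±κx} with κ = √(2m(U₀ − E))/ℏ = 2.381.
κL = 3.286, sinh(κL) = 13.35.
Matching ψ, ψ′ at both faces gives T = [1 + U₀² sinh²(κL) / (4E(U₀ − E))]⁻¹ = 1/189.0 = 0.00529.

T = 0.00529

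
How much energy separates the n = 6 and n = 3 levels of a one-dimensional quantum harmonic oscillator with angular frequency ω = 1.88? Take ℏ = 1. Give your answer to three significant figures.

E_n = ℏω(n + ½), so ΔE = (6 − 3) ℏω = 3 × 1.88 = 5.640.

ΔE = 5.64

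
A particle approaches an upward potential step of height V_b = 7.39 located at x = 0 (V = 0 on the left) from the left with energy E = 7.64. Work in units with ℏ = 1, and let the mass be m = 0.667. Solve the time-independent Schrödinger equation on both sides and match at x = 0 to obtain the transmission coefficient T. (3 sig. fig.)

T = 0.519

The wavenumbers are k₁ = √(2mE)/ℏ = 3.192 on the left and k₂ = √(2m(E − V_b))/ℏ = 0.5775 on the right.
Matching ψ and ψ′ at x = 0 gives r = (k₁ − k₂)/(k₁ + k₂), so R = r² = 0.4811 and T = 1 − R = 0.5189.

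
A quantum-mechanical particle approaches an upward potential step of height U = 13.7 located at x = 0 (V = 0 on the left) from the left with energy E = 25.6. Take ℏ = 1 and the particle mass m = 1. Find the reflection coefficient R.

The wavenumbers are k₁ = √(2mE)/ℏ = 7.155 on the left and k₂ = √(2m(E − U))/ℏ = 4.879 on the right.
Matching ψ and ψ′ at x = 0 gives r = (k₁ − k₂)/(k₁ + k₂), so R = r² = 0.03580 and T = 1 − R = 0.9642.

R = 0.0358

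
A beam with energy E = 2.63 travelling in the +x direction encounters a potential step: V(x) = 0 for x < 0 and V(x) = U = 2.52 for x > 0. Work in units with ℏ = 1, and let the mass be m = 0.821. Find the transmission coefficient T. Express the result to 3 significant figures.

The wavenumbers are k₁ = √(2mE)/ℏ = 2.078 on the left and k₂ = √(2m(E − U))/ℏ = 0.4250 on the right.
Matching ψ and ψ′ at x = 0 gives r = (k₁ − k₂)/(k₁ + k₂), so R = r² = 0.4362 and T = 1 − R = 0.5638.

T = 0.564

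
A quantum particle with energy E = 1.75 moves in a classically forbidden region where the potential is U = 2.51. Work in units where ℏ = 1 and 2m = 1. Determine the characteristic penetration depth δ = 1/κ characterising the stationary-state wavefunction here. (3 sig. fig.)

δ = 1.15

Since E < U the TISE in this region is ψ'' = κ²ψ with κ = √(2m(U − E))/ℏ.
κ = √(2 × 0.5 × 0.76) = 0.8718. The penetration depth is δ = 1/κ = 1.15.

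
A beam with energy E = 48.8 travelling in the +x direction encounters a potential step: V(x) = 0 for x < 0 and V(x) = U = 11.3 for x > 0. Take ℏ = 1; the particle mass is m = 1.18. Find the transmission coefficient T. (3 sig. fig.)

T = 0.996

On each side the TISE gives plane waves with k = √(2m(E − V))/ℏ: k₁ = √(2·1.18·48.8) = 10.73, k₂ = √(2·1.18·37.5) = 9.407.
Continuity of ψ and ψ′ at the step yields the reflection amplitude r = (k₁ − k₂)/(k₁ + k₂) = 0.06575; thus R = |r|² = 0.004323, T = 0.9957.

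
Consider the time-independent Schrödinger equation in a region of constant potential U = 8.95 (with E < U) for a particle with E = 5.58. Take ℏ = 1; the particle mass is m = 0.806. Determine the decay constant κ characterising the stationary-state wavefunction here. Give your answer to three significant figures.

κ = 2.33

Since E < U the TISE in this region is ψ'' = κ²ψ with κ = √(2m(U − E))/ℏ.
κ = √(2 × 0.806 × 3.37) = 2.331.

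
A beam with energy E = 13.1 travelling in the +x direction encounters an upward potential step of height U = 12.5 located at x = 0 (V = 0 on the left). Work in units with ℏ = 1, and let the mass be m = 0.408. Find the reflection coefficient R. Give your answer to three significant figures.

R = 0.419

On each side the TISE gives plane waves with k = √(2m(E − V))/ℏ: k₁ = √(2·0.408·13.1) = 3.269, k₂ = √(2·0.408·0.6) = 0.6997.
Continuity of ψ and ψ′ at the step yields the reflection amplitude r = (k₁ − k₂)/(k₁ + k₂) = 0.6474; thus R = |r|² = 0.4192, T = 0.5808.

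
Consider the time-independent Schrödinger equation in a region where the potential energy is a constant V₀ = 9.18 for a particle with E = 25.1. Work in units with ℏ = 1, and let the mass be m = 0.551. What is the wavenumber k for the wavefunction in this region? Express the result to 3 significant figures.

With E > V₀ the solution is oscillatory, ψ ∝ e^{±ikx} with k = √(2m(E − V₀))/ℏ.
k = √(2 × 0.551 × 15.92) = 4.189.

k = 4.19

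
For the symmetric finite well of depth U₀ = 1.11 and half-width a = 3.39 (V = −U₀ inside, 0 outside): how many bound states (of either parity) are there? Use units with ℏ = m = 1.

Define the well-strength parameter z₀ = (a/ℏ)√(2mU₀) = 3.39 × √(2·1·1.11) = 5.051.
The even/odd transcendental equations gain one root per π/2 in z₀, giving N = 1 + ⌊2z₀/π⌋ = 1 + ⌊3.216⌋ = 4.

N = 4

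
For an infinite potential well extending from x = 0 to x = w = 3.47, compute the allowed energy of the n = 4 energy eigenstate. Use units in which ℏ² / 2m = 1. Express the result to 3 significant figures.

E = 13.1

The infinite-well eigenfunctions ψ_n = √(2/w) sin(nπx/w) vanish at both walls, giving E_n = n²π²ℏ²/(2mw²).
E_4 = 4² × π² / (2 × 0.5 × 3.47²) = 13.11.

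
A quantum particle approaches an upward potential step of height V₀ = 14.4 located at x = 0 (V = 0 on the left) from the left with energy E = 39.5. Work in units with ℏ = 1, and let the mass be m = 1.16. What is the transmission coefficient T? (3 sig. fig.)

T = 0.987

The wavenumbers are k₁ = √(2mE)/ℏ = 9.573 on the left and k₂ = √(2m(E − V₀))/ℏ = 7.631 on the right.
Continuity of ψ and ψ′ at the step yields the reflection amplitude r = (k₁ − k₂)/(k₁ + k₂) = 0.1129; thus R = |r|² = 0.01274, T = 0.9873.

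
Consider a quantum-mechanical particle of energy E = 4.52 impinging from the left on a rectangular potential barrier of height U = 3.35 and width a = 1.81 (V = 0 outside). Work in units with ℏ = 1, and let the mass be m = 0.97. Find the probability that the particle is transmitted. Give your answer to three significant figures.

Above the barrier the interior wavenumber is k₂ = √(2m(E − U))/ℏ = 1.507, giving phase k₂a = 2.727.
T = [1 + U² sin²(k₂a) / (4E(E − U))]⁻¹ = 1/1.086 = 0.921.

T = 0.921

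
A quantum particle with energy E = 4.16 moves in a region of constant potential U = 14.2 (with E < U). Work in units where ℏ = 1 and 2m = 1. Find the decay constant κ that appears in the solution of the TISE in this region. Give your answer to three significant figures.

Since E < U the TISE in this region is ψ'' = κ²ψ with κ = √(2m(U − E))/ℏ.
κ = √(2 × 0.5 × 10.04) = 3.169.

κ = 3.17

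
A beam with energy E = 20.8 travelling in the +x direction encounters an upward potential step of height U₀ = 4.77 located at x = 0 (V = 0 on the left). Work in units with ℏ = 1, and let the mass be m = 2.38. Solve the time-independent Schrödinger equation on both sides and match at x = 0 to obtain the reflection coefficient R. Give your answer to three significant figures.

The wavenumbers are k₁ = √(2mE)/ℏ = 9.950 on the left and k₂ = √(2m(E − U₀))/ℏ = 8.735 on the right.
Continuity of ψ and ψ′ at the step yields the reflection amplitude r = (k₁ − k₂)/(k₁ + k₂) = 0.06503; thus R = |r|² = 0.004229, T = 0.9958.

R = 0.00423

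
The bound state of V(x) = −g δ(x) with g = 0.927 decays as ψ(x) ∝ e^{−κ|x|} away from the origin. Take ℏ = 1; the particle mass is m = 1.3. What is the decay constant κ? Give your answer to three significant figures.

Integrating the TISE across x = 0 gives the cusp condition ψ'(0⁺) − ψ'(0⁻) = −(2mg/ℏ²)ψ(0).
With ψ ∝ e^{−κ|x|} this yields −2κ = −2mg/ℏ², so κ = mg/ℏ² = 1.205.

κ = 1.21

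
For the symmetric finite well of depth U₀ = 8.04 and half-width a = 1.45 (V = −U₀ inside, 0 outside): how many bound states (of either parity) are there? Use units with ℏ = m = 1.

The dimensionless depth is z₀ = a√(2mU₀)/ℏ = 1.45 × √(16.08) = 5.814.
A new bound state (alternating even/odd) appears each time z₀ passes a multiple of π/2, so N = ⌊2z₀/π⌋ + 1 = ⌊3.702⌋ + 1 = 4.

N = 4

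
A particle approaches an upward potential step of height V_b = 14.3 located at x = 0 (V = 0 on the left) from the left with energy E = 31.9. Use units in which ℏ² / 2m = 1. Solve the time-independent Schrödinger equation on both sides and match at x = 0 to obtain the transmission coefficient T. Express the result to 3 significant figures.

T = 0.978

On each side the TISE gives plane waves with k = √(2m(E − V))/ℏ: k₁ = √(2·½·31.9) = 5.648, k₂ = √(2·½·17.6) = 4.195.
Continuity of ψ and ψ′ at the step yields the reflection amplitude r = (k₁ − k₂)/(k₁ + k₂) = 0.1476; thus R = |r|² = 0.02178, T = 0.9782.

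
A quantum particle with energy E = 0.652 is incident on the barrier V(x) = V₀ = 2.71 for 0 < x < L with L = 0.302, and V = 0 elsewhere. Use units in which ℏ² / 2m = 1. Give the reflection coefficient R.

E < V₀: inside the barrier ψ ∝ e^{±κx} with κ = √(2m(V₀ − E))/ℏ = 1.435.
κL = 0.4332, sinh(κL) = 0.4469.
The exact tunnelling result is T⁻¹ = 1 + V₀² sinh²(κL) / [4E(V₀ − E)] = 1.273, so T = 0.785.
R = 1 − T = 0.215.

R = 0.215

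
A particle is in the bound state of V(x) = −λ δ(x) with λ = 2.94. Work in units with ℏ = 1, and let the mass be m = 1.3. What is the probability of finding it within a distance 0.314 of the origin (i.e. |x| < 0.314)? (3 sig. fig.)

P = 0.909

The normalised bound state is ψ = √κ e^{−κ|x|} with κ = mλ/ℏ² = 3.822.
P(|x| < d) = ∫_{−d}^{d} κ e^{−2κ|x|} dx = 1 − e^{−2κd} = 1 − e^{−2.400} = 0.9093.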